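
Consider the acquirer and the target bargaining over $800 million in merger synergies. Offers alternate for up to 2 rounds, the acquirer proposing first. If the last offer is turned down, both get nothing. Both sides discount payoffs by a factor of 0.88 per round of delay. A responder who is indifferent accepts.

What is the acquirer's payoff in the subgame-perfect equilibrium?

Round 2 (the target proposes): the acquirer will accept anything ≥ 0, so the target offers 0 and keeps 800.
Round 1 (the acquirer proposes): the target can get 800 next round, worth 0.88 × 800 = 704 now; the acquirer offers that and keeps 96.

96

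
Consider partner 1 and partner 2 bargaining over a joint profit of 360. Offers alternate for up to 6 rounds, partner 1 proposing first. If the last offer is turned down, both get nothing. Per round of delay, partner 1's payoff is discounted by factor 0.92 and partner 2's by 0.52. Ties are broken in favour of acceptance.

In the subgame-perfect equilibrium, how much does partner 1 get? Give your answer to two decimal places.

By backward induction:
Round 6 (partner 2 proposes): partner 1 will accept anything ≥ 0, so partner 2 offers 0 and keeps 360.
Round 5 (partner 1 proposes): partner 2 can get 360 next round, worth 0.52 × 360 = 187.2 now; partner 1 offers that and keeps 172.8.
Round 4 (partner 2 proposes): partner 1 can get 172.8 next round, worth 0.92 × 172.8 = 158.976 now; partner 2 offers that and keeps 201.024.
Round 3 (partner 1 proposes): partner 2 can get 201.024 next round, worth 0.52 × 201.024 = 104.53248 now, so partner 1 offers 104.53248, keeping 255.46752.
Round 2 (partner 2 proposes): partner 1 can get 255.46752 next round, worth 0.92 × 255.46752 = 235.0301184 now, so partner 2 offers 235.0301184, keeping 124.9698816.
Round 1 (partner 1 proposes): partner 2 can get 124.9698816 next round, worth 0.52 × 124.9698816 = 64.984338432 now. Partner 1 offers 64.984338432 and keeps 360 − 64.984338432 = 295.015661568.

295.02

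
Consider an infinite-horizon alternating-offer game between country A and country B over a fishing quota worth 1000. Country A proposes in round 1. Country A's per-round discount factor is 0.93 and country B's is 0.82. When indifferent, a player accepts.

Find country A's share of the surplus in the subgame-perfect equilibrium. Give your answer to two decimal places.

758.21

When country A proposes, country B accepts any offer worth at least 0.82 times what country B would get by proposing next round; and vice versa.
This gives x = 1000 − 0.82y and y = 1000 − 0.93x, where x and y are each side's share when it proposes.
Hence (1 − 0.82·0.93)x = 1000(1 − 0.82), i.e. 0.2374·x = 180.
x ≈ 758.2140; country B's share is 1000 − x ≈ 241.7860.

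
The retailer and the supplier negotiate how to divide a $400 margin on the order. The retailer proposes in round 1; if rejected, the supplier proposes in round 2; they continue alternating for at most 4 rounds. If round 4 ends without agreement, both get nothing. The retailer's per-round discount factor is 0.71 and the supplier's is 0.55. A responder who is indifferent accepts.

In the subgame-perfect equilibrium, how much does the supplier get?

149.71

Round 4 (the supplier proposes): rejection yields 0 for the retailer; the supplier offers 0 and keeps 400.
Round 3 (the retailer proposes): the supplier can get 400 next round, worth 0.55 × 400 = 220 now, so the retailer offers 220, keeping 180.
Round 2 (the supplier proposes): the retailer can get 180 next round, worth 0.71 × 180 = 127.8 now, so the supplier offers 127.8, keeping 272.2.
Round 1 (the retailer proposes): the supplier can get 272.2 next round, worth 0.55 × 272.2 = 149.71 now; the retailer offers that and keeps 250.29.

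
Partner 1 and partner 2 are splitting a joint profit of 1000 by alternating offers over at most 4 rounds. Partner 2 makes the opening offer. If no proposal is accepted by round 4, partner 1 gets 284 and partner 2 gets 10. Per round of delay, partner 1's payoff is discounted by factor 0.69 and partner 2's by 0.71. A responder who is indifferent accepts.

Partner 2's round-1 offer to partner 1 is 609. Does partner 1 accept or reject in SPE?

Accept

Round 4 (partner 1 proposes): partner 2 gets 10 if talks fail, so partner 1 offers 10 and keeps 990.
Round 3 (partner 2 proposes): partner 1 can get 990 next round, worth 0.69 × 990 = 683.1 now; partner 2 offers that and keeps 316.9.
Round 2 (partner 1 proposes): partner 2 can get 316.9 next round, worth 0.71 × 316.9 = 224.999 now, so partner 1 offers 224.999, keeping 775.001.
So by rejecting in round 1, partner 1 gets 775.001 next round, worth 0.69 × 775.001 = 534.75069 now.
Offer 609 ≥ 534.75069, so partner 1 accepts.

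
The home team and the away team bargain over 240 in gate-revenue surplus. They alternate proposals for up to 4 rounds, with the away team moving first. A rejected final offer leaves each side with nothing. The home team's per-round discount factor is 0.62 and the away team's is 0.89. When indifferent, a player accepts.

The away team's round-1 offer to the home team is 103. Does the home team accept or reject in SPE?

Accept

Round 4 (the home team proposes): rejection yields 0 for the away team; the home team offers 0 and keeps 240.
Round 3 (the away team proposes): the home team can get 240 next round, worth 0.62 × 240 = 148.8 now, so the away team offers 148.8, keeping 91.2.
Round 2 (the home team proposes): the away team can get 91.2 next round, worth 0.89 × 91.2 = 81.168 now. The home team offers 81.168 and keeps 240 − 81.168 = 158.832.
So by rejecting in round 1, the home team gets 158.832 next round, worth 0.62 × 158.832 = 98.47584 now.
Offer 103 ≥ 98.47584, so the home team accepts.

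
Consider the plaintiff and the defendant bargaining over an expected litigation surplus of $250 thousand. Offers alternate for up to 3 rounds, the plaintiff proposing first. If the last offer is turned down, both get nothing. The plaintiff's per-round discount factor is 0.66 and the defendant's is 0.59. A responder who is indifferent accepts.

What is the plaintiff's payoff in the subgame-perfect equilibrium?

Round 3 (the plaintiff proposes): rejection yields 0 for the defendant; the plaintiff offers 0 and keeps 250.
Round 2 (the defendant proposes): the plaintiff can get 250 next round, worth 0.66 × 250 = 165 now; the defendant offers that and keeps 85.
Round 1 (the plaintiff proposes): the defendant can get 85 next round, worth 0.59 × 85 = 50.15 now; the plaintiff offers that and keeps 199.85.

199.85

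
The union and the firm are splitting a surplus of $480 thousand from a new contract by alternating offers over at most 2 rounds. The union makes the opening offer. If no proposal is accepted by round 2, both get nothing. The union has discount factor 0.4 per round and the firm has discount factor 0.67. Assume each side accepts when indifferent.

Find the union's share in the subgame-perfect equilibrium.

Round 2 (the firm proposes): rejection yields 0 for the union; the firm offers 0 and keeps 480.
Round 1 (the union proposes): the firm can get 480 next round, worth 0.67 × 480 = 321.6 now; the union offers that and keeps 158.4.

158.4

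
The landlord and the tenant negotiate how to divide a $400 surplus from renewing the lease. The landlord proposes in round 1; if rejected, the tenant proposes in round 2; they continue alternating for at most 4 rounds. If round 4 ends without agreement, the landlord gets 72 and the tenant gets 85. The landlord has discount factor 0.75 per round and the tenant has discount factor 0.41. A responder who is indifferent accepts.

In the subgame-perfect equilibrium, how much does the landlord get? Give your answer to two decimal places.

317.65

Round 4 (the tenant proposes): the landlord gets 72 if talks fail, so the tenant offers 72 and keeps 328.
Round 3 (the landlord proposes): the tenant can get 328 next round, worth 0.41 × 328 = 134.48 now. The landlord offers 134.48 and keeps 400 − 134.48 = 265.52.
Round 2 (the tenant proposes): the landlord can get 265.52 next round, worth 0.75 × 265.52 = 199.14 now; the tenant offers that and keeps 200.86.
Round 1 (the landlord proposes): the tenant can get 200.86 next round, worth 0.41 × 200.86 = 82.3526 now, so the landlord offers 82.3526, keeping 317.6474.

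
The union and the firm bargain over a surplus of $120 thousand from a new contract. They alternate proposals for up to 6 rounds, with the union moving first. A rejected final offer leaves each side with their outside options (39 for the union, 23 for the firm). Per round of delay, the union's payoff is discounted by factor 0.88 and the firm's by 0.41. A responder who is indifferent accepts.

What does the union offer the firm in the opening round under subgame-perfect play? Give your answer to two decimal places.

12.36

By backward induction:
Round 6 (the firm proposes): the union gets 39 if talks fail, so the firm offers 39 and keeps 81.
Round 5 (the union proposes): the firm can get 81 next round, worth 0.41 × 81 = 33.21 now, so the union offers 33.21, keeping 86.79.
Round 4 (the firm proposes): the union can get 86.79 next round, worth 0.88 × 86.79 = 76.3752 now, so the firm offers 76.3752, keeping 43.6248.
Round 3 (the union proposes): the firm can get 43.6248 next round, worth 0.41 × 43.6248 = 17.886168 now; the union offers that and keeps 102.113832.
Round 2 (the firm proposes): the union can get 102.113832 next round, worth 0.88 × 102.113832 = 89.86017216 now; the firm offers that and keeps 30.13982784.
Round 1 (the union proposes): the firm can get 30.13982784 next round, worth 0.41 × 30.13982784 = 12.3573294144 now; the union offers that and keeps 107.6426705856.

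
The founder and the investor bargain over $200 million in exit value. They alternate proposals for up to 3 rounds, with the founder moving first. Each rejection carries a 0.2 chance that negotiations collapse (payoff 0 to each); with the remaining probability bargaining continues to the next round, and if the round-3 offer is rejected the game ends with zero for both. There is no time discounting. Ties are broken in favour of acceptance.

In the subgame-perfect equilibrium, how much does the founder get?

168

Round 3 (the founder proposes): rejection yields 0 for the investor; the founder offers 0 and keeps 200.
Round 2 (the investor proposes): rejecting gives the founder an expected 0.8 × 200 = 160, so the investor offers 160, keeping 40.
Round 1 (the founder proposes): rejecting gives the investor an expected 0.8 × 40 = 32, so the founder offers 32, keeping 168.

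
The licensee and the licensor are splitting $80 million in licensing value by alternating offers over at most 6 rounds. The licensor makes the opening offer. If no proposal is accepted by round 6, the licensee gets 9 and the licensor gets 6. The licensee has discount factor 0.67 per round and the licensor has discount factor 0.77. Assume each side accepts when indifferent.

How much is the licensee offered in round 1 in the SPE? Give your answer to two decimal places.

By backward induction:
Round 6 (the licensee proposes): the licensor gets 6 if talks fail, so the licensee offers 6 and keeps 74.
Round 5 (the licensor proposes): the licensee can get 74 next round, worth 0.67 × 74 = 49.58 now; the licensor offers that and keeps 30.42.
Round 4 (the licensee proposes): the licensor can get 30.42 next round, worth 0.77 × 30.42 = 23.4234 now; the licensee offers that and keeps 56.5766.
Round 3 (the licensor proposes): the licensee can get 56.5766 next round, worth 0.67 × 56.5766 = 37.906322 now, so the licensor offers 37.906322, keeping 42.093678.
Round 2 (the licensee proposes): the licensor can get 42.093678 next round, worth 0.77 × 42.093678 = 32.41213206 now; the licensee offers that and keeps 47.58786794.
Round 1 (the licensor proposes): the licensee can get 47.58786794 next round, worth 0.67 × 47.58786794 = 31.8838715198 now, so the licensor offers 31.8838715198, keeping 48.1161284802.

31.88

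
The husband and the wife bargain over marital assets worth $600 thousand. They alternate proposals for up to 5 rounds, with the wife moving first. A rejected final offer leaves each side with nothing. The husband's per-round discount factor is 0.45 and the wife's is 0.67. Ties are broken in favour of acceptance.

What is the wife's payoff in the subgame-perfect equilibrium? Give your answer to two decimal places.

484.04

Round 5 (the wife proposes): rejection yields 0 for the husband; the wife offers 0 and keeps 600.
Round 4 (the husband proposes): the wife can get 600 next round, worth 0.67 × 600 = 402 now. The husband offers 402 and keeps 600 − 402 = 198.
Round 3 (the wife proposes): the husband can get 198 next round, worth 0.45 × 198 = 89.1 now; the wife offers that and keeps 510.9.
Round 2 (the husband proposes): the wife can get 510.9 next round, worth 0.67 × 510.9 = 342.303 now. The husband offers 342.303 and keeps 600 − 342.303 = 257.697.
Round 1 (the wife proposes): the husband can get 257.697 next round, worth 0.45 × 257.697 = 115.96365 now, so the wife offers 115.96365, keeping 484.03635.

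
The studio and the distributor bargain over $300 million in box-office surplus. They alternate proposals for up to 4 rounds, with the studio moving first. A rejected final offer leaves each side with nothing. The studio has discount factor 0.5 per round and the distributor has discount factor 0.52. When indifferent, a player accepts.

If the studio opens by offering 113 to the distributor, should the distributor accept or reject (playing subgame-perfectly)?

Work out the distributor's continuation value if the offer is rejected.
Round 4 (the distributor proposes): rejection yields 0 for the studio; the distributor offers 0 and keeps 300.
Round 3 (the studio proposes): the distributor can get 300 next round, worth 0.52 × 300 = 156 now, so the studio offers 156, keeping 144.
Round 2 (the distributor proposes): the studio can get 144 next round, worth 0.5 × 144 = 72 now; the distributor offers that and keeps 228.
So by rejecting in round 1, the distributor gets 228 next round, worth 0.52 × 228 = 118.56 now.
Offer 113 < 118.56, so the distributor rejects.

Reject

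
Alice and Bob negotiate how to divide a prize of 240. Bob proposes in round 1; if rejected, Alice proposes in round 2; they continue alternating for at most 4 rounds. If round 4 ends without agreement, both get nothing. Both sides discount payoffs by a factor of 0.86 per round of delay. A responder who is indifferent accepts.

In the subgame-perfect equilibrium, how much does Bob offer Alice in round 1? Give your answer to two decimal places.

Round 4 (Alice proposes): Bob will accept anything ≥ 0, so Alice offers 0 and keeps 240.
Round 3 (Bob proposes): Alice can get 240 next round, worth 0.86 × 240 = 206.4 now, so Bob offers 206.4, keeping 33.6.
Round 2 (Alice proposes): Bob can get 33.6 next round, worth 0.86 × 33.6 = 28.896 now; Alice offers that and keeps 211.104.
Round 1 (Bob proposes): Alice can get 211.104 next round, worth 0.86 × 211.104 = 181.54944 now. Bob offers 181.54944 and keeps 240 − 181.54944 = 58.45056.

181.55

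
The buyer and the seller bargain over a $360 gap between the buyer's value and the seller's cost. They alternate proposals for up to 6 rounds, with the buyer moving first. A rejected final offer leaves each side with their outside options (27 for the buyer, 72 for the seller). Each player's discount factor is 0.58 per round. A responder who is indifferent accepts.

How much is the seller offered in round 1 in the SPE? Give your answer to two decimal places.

139.05

Work backward from the last round.
Round 6 (the seller proposes): the buyer gets 27 if talks fail, so the seller offers 27 and keeps 333.
Round 5 (the buyer proposes): the seller can get 333 next round, worth 0.58 × 333 = 193.14 now; the buyer offers that and keeps 166.86.
Round 4 (the seller proposes): the buyer can get 166.86 next round, worth 0.58 × 166.86 = 96.7788 now; the seller offers that and keeps 263.2212.
Round 3 (the buyer proposes): the seller can get 263.2212 next round, worth 0.58 × 263.2212 = 152.668296 now, so the buyer offers 152.668296, keeping 207.331704.
Round 2 (the seller proposes): the buyer can get 207.331704 next round, worth 0.58 × 207.331704 = 120.25238832 now, so the seller offers 120.25238832, keeping 239.74761168.
Round 1 (the buyer proposes): the seller can get 239.74761168 next round, worth 0.58 × 239.74761168 = 139.0536147744 now. The buyer offers 139.0536147744 and keeps 360 − 139.0536147744 = 220.9463852256.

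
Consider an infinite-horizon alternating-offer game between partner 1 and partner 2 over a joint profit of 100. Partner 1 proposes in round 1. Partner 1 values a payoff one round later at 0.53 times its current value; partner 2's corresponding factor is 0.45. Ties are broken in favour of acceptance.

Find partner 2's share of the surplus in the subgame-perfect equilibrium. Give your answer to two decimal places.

When partner 1 proposes, partner 2 accepts any offer worth at least 0.45 times what partner 2 would get by proposing next round; and vice versa.
This gives x = 100 − 0.45y and y = 100 − 0.53x, where x and y are each side's share when it proposes.
Hence (1 − 0.45·0.53)x = 100(1 − 0.45), i.e. 0.7615·x = 55.
x ≈ 72.2259; partner 2's share is 100 − x ≈ 27.7741.

27.77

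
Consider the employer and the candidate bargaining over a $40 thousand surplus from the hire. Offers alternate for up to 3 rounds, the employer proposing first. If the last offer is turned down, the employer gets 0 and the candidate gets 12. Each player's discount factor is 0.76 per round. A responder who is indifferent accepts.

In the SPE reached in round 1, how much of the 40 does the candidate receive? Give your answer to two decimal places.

Round 3 (the employer proposes): the candidate gets 12 if talks fail, so the employer offers 12 and keeps 28.
Round 2 (the candidate proposes): the employer can get 28 next round, worth 0.76 × 28 = 21.28 now. The candidate offers 21.28 and keeps 40 − 21.28 = 18.72.
Round 1 (the employer proposes): the candidate can get 18.72 next round, worth 0.76 × 18.72 = 14.2272 now, so the employer offers 14.2272, keeping 25.7728.

14.23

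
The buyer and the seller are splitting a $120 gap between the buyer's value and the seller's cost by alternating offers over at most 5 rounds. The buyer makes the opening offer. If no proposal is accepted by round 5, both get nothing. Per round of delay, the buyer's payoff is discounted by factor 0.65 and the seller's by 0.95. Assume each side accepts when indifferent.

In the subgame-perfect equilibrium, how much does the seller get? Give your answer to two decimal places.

64.54

Round 5 (the buyer proposes): the seller will accept anything ≥ 0, so the buyer offers 0 and keeps 120.
Round 4 (the seller proposes): the buyer can get 120 next round, worth 0.65 × 120 = 78 now. The seller offers 78 and keeps 120 − 78 = 42.
Round 3 (the buyer proposes): the seller can get 42 next round, worth 0.95 × 42 = 39.9 now, so the buyer offers 39.9, keeping 80.1.
Round 2 (the seller proposes): the buyer can get 80.1 next round, worth 0.65 × 80.1 = 52.065 now. The seller offers 52.065 and keeps 120 − 52.065 = 67.935.
Round 1 (the buyer proposes): the seller can get 67.935 next round, worth 0.95 × 67.935 = 64.53825 now. The buyer offers 64.53825 and keeps 120 − 64.53825 = 55.46175.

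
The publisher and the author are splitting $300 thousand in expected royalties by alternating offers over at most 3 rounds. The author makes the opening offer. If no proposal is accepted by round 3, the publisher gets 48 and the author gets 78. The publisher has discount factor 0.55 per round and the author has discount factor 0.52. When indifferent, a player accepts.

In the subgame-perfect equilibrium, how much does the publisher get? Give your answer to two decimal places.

92.93

Solve by backward induction from round 3.
Round 3 (the author proposes): the publisher gets 48 if talks fail, so the author offers 48 and keeps 252.
Round 2 (the publisher proposes): the author can get 252 next round, worth 0.52 × 252 = 131.04 now. The publisher offers 131.04 and keeps 300 − 131.04 = 168.96.
Round 1 (the author proposes): the publisher can get 168.96 next round, worth 0.55 × 168.96 = 92.928 now; the author offers that and keeps 207.072.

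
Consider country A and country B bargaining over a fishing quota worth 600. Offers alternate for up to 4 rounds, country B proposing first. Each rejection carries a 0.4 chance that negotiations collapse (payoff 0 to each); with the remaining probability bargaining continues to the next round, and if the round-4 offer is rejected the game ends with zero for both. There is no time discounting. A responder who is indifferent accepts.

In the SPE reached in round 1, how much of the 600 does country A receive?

Round 4 (country A proposes): rejection yields 0 for country B; country A offers 0 and keeps 600.
Round 3 (country B proposes): rejecting gives country A an expected 0.6 × 600 = 360; country B offers that and keeps 240.
Round 2 (country A proposes): rejecting gives country B an expected 0.6 × 240 = 144, so country A offers 144, keeping 456.
Round 1 (country B proposes): rejecting gives country A an expected 0.6 × 456 = 273.6; country B offers that and keeps 326.4.

273.6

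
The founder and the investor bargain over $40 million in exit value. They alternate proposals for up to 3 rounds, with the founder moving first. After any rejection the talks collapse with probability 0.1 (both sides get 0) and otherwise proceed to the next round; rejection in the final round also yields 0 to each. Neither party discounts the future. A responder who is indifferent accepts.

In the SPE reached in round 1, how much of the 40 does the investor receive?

Round 3 (the founder proposes): the investor will accept anything ≥ 0, so the founder offers 0 and keeps 40.
Round 2 (the investor proposes): rejecting gives the founder an expected 0.9 × 40 = 36; the investor offers that and keeps 4.
Round 1 (the founder proposes): rejecting gives the investor an expected 0.9 × 4 = 3.6, so the founder offers 3.6, keeping 36.4.

3.6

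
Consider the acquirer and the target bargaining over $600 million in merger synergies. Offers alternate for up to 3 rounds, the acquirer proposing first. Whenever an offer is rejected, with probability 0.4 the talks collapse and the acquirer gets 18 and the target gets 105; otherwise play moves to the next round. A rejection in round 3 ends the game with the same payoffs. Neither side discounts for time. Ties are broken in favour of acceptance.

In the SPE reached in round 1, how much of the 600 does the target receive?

219.48

Round 3 (the acquirer proposes): the target gets 105 if talks fail, so the acquirer offers 105 and keeps 495.
Round 2 (the target proposes): rejecting gives the acquirer an expected 0.6 × 495 + 0.4 × 18 = 304.2, so the target offers 304.2, keeping 295.8.
Round 1 (the acquirer proposes): rejecting gives the target an expected 0.6 × 295.8 + 0.4 × 105 = 219.48; the acquirer offers that and keeps 380.52.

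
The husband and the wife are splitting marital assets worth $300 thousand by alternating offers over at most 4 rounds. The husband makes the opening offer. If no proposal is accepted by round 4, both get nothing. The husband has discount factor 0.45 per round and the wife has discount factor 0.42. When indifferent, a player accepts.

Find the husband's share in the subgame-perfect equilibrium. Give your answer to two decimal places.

Round 4 (the wife proposes): the husband will accept anything ≥ 0, so the wife offers 0 and keeps 300.
Round 3 (the husband proposes): the wife can get 300 next round, worth 0.42 × 300 = 126 now. The husband offers 126 and keeps 300 − 126 = 174.
Round 2 (the wife proposes): the husband can get 174 next round, worth 0.45 × 174 = 78.3 now. The wife offers 78.3 and keeps 300 − 78.3 = 221.7.
Round 1 (the husband proposes): the wife can get 221.7 next round, worth 0.42 × 221.7 = 93.114 now. The husband offers 93.114 and keeps 300 − 93.114 = 206.886.

206.89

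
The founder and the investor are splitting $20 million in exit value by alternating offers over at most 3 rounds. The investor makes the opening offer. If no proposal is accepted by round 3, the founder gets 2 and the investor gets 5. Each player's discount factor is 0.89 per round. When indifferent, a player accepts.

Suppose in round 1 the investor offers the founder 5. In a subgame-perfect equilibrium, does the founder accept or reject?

Accept

Round 3 (the investor proposes): the founder gets 2 if talks fail, so the investor offers 2 and keeps 18.
Round 2 (the founder proposes): the investor can get 18 next round, worth 0.89 × 18 = 16.02 now; the founder offers that and keeps 3.98.
So by rejecting in round 1, the founder gets 3.98 next round, worth 0.89 × 3.98 = 3.5422 now.
Offer 5 ≥ 3.5422, so the founder accepts.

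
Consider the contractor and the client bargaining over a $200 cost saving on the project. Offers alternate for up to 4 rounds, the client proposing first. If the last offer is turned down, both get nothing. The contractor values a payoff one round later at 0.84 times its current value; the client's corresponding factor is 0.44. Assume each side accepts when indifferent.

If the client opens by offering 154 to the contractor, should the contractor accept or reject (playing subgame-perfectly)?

Round 4 (the contractor proposes): the client will accept anything ≥ 0, so the contractor offers 0 and keeps 200.
Round 3 (the client proposes): the contractor can get 200 next round, worth 0.84 × 200 = 168 now, so the client offers 168, keeping 32.
Round 2 (the contractor proposes): the client can get 32 next round, worth 0.44 × 32 = 14.08 now. The contractor offers 14.08 and keeps 200 − 14.08 = 185.92.
So by rejecting in round 1, the contractor gets 185.92 next round, worth 0.84 × 185.92 = 156.1728 now.
Offer 154 < 156.1728, so the contractor rejects.

Reject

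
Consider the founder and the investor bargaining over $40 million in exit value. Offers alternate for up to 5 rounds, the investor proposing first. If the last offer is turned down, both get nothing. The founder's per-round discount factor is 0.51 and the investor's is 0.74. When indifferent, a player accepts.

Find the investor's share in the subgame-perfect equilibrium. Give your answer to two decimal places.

32.69

Round 5 (the investor proposes): rejection yields 0 for the founder; the investor offers 0 and keeps 40.
Round 4 (the founder proposes): the investor can get 40 next round, worth 0.74 × 40 = 29.6 now, so the founder offers 29.6, keeping 10.4.
Round 3 (the investor proposes): the founder can get 10.4 next round, worth 0.51 × 10.4 = 5.304 now; the investor offers that and keeps 34.696.
Round 2 (the founder proposes): the investor can get 34.696 next round, worth 0.74 × 34.696 = 25.67504 now. The founder offers 25.67504 and keeps 40 − 25.67504 = 14.32496.
Round 1 (the investor proposes): the founder can get 14.32496 next round, worth 0.51 × 14.32496 = 7.3057296 now. The investor offers 7.3057296 and keeps 40 − 7.3057296 = 32.6942704.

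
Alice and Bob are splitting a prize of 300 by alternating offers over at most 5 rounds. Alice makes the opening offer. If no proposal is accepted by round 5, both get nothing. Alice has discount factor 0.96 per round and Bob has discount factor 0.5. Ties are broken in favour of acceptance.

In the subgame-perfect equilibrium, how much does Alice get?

291.12

Round 5 (Alice proposes): Bob will accept anything ≥ 0, so Alice offers 0 and keeps 300.
Round 4 (Bob proposes): Alice can get 300 next round, worth 0.96 × 300 = 288 now; Bob offers that and keeps 12.
Round 3 (Alice proposes): Bob can get 12 next round, worth 0.5 × 12 = 6 now, so Alice offers 6, keeping 294.
Round 2 (Bob proposes): Alice can get 294 next round, worth 0.96 × 294 = 282.24 now. Bob offers 282.24 and keeps 300 − 282.24 = 17.76.
Round 1 (Alice proposes): Bob can get 17.76 next round, worth 0.5 × 17.76 = 8.88 now; Alice offers that and keeps 291.12.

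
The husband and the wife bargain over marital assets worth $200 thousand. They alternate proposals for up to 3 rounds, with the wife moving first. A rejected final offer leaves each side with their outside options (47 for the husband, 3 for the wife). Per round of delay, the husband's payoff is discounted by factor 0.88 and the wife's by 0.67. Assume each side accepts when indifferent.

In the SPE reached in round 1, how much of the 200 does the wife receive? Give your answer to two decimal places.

Round 3 (the wife proposes): the husband gets 47 if talks fail, so the wife offers 47 and keeps 153.
Round 2 (the husband proposes): the wife can get 153 next round, worth 0.67 × 153 = 102.51 now, so the husband offers 102.51, keeping 97.49.
Round 1 (the wife proposes): the husband can get 97.49 next round, worth 0.88 × 97.49 = 85.7912 now, so the wife offers 85.7912, keeping 114.2088.

114.21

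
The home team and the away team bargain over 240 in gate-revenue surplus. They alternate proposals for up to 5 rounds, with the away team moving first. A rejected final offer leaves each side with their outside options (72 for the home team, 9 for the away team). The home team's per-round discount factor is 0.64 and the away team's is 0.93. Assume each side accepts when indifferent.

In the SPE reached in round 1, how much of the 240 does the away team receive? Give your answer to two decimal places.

Round 5 (the away team proposes): the home team gets 72 if talks fail, so the away team offers 72 and keeps 168.
Round 4 (the home team proposes): the away team can get 168 next round, worth 0.93 × 168 = 156.24 now. The home team offers 156.24 and keeps 240 − 156.24 = 83.76.
Round 3 (the away team proposes): the home team can get 83.76 next round, worth 0.64 × 83.76 = 53.6064 now. The away team offers 53.6064 and keeps 240 − 53.6064 = 186.3936.
Round 2 (the home team proposes): the away team can get 186.3936 next round, worth 0.93 × 186.3936 = 173.346048 now; the home team offers that and keeps 66.653952.
Round 1 (the away team proposes): the home team can get 66.653952 next round, worth 0.64 × 66.653952 = 42.65852928 now; the away team offers that and keeps 197.34147072.

197.34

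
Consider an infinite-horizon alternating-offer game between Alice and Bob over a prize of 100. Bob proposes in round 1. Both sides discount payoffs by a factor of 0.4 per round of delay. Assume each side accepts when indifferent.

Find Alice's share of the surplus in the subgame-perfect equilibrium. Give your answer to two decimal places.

Let x be Bob's share when Bob proposes and y be Alice's share when Alice proposes.
Alice accepts iff offered ≥ 0.4·y, so x = 100 − 0.4y. Symmetrically y = 100 − 0.4x.
Substituting: x = 100 − 0.4(100 − 0.4x), giving x(1 − 0.4·0.4) = 100(1 − 0.4).
So x = 100 × 0.6 / 0.84 ≈ 71.4286, and Alice receives 100 − x ≈ 28.5714.

28.57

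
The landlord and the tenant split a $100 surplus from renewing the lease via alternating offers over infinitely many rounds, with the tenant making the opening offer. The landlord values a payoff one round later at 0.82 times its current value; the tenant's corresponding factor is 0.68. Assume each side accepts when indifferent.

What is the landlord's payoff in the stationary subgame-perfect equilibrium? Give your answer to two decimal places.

59.31

In a stationary SPE each proposer offers the other exactly their discounted continuation value.
If the tenant keeps x when proposing and the landlord keeps y when proposing, then x = 100 − 0.82y and y = 100 − 0.68x.
Solving: x = 100(1 − 0.82) / (1 − 0.68·0.82) = 18 / 0.4424 ≈ 40.6872.
The landlord gets 100 − 40.6872 ≈ 59.3128.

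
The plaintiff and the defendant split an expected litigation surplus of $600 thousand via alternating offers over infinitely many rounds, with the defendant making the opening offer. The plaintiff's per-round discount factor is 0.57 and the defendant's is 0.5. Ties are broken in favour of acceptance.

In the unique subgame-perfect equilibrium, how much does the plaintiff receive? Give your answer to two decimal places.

When the defendant proposes, the plaintiff accepts any offer worth at least 0.57 times what the plaintiff would get by proposing next round; and vice versa.
This gives x = 600 − 0.57y and y = 600 − 0.5x, where x and y are each side's share when it proposes.
Hence (1 − 0.57·0.5)x = 600(1 − 0.57), i.e. 0.715·x = 258.
x ≈ 360.8392; the plaintiff's share is 600 − x ≈ 239.1608.

239.16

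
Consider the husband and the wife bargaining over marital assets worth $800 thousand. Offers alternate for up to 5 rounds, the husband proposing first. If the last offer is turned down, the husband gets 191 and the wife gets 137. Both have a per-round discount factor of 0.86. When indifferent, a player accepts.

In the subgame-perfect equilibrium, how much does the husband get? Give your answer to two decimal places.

557.50

Solve by backward induction from round 5.
Round 5 (the husband proposes): the wife gets 137 if talks fail, so the husband offers 137 and keeps 663.
Round 4 (the wife proposes): the husband can get 663 next round, worth 0.86 × 663 = 570.18 now; the wife offers that and keeps 229.82.
Round 3 (the husband proposes): the wife can get 229.82 next round, worth 0.86 × 229.82 = 197.6452 now. The husband offers 197.6452 and keeps 800 − 197.6452 = 602.3548.
Round 2 (the wife proposes): the husband can get 602.3548 next round, worth 0.86 × 602.3548 = 518.025128 now; the wife offers that and keeps 281.974872.
Round 1 (the husband proposes): the wife can get 281.974872 next round, worth 0.86 × 281.974872 = 242.49838992 now, so the husband offers 242.49838992, keeping 557.50161008.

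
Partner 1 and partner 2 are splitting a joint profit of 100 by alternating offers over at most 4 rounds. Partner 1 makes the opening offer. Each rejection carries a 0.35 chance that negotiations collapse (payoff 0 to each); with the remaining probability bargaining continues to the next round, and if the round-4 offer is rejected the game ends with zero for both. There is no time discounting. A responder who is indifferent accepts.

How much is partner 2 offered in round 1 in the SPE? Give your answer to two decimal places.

Round 4 (partner 2 proposes): rejection yields 0 for partner 1; partner 2 offers 0 and keeps 100.
Round 3 (partner 1 proposes): rejecting gives partner 2 an expected 0.65 × 100 = 65; partner 1 offers that and keeps 35.
Round 2 (partner 2 proposes): rejecting gives partner 1 an expected 0.65 × 35 = 22.75; partner 2 offers that and keeps 77.25.
Round 1 (partner 1 proposes): rejecting gives partner 2 an expected 0.65 × 77.25 = 50.2125; partner 1 offers that and keeps 49.7875.

50.21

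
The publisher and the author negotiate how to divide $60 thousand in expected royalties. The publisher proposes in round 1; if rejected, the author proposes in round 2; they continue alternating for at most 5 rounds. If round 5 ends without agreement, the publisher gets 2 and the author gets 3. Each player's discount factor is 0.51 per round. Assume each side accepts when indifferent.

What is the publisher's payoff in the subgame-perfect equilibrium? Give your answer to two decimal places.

40.90

Round 5 (the publisher proposes): the author gets 3 if talks fail, so the publisher offers 3 and keeps 57.
Round 4 (the author proposes): the publisher can get 57 next round, worth 0.51 × 57 = 29.07 now. The author offers 29.07 and keeps 60 − 29.07 = 30.93.
Round 3 (the publisher proposes): the author can get 30.93 next round, worth 0.51 × 30.93 = 15.7743 now. The publisher offers 15.7743 and keeps 60 − 15.7743 = 44.2257.
Round 2 (the author proposes): the publisher can get 44.2257 next round, worth 0.51 × 44.2257 = 22.555107 now, so the author offers 22.555107, keeping 37.444893.
Round 1 (the publisher proposes): the author can get 37.444893 next round, worth 0.51 × 37.444893 = 19.09689543 now, so the publisher offers 19.09689543, keeping 40.90310457.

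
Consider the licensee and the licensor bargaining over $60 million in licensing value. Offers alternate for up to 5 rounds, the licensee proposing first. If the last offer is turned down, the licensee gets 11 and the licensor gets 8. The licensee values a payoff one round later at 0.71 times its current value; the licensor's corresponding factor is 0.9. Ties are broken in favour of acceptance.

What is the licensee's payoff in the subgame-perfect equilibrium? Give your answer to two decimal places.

Round 5 (the licensee proposes): the licensor gets 8 if talks fail, so the licensee offers 8 and keeps 52.
Round 4 (the licensor proposes): the licensee can get 52 next round, worth 0.71 × 52 = 36.92 now; the licensor offers that and keeps 23.08.
Round 3 (the licensee proposes): the licensor can get 23.08 next round, worth 0.9 × 23.08 = 20.772 now; the licensee offers that and keeps 39.228.
Round 2 (the licensor proposes): the licensee can get 39.228 next round, worth 0.71 × 39.228 = 27.85188 now. The licensor offers 27.85188 and keeps 60 − 27.85188 = 32.14812.
Round 1 (the licensee proposes): the licensor can get 32.14812 next round, worth 0.9 × 32.14812 = 28.933308 now. The licensee offers 28.933308 and keeps 60 − 28.933308 = 31.066692.

31.07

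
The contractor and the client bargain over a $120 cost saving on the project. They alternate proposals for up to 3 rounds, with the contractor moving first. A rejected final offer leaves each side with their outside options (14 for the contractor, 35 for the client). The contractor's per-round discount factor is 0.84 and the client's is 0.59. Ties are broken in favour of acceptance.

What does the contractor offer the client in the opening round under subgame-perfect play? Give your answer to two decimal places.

Round 3 (the contractor proposes): the client gets 35 if talks fail, so the contractor offers 35 and keeps 85.
Round 2 (the client proposes): the contractor can get 85 next round, worth 0.84 × 85 = 71.4 now; the client offers that and keeps 48.6.
Round 1 (the contractor proposes): the client can get 48.6 next round, worth 0.59 × 48.6 = 28.674 now; the contractor offers that and keeps 91.326.

28.67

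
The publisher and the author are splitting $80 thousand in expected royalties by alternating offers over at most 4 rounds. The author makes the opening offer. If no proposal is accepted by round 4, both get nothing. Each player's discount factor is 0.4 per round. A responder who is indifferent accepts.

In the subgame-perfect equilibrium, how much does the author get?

Solve by backward induction from round 4.
Round 4 (the publisher proposes): rejection yields 0 for the author; the publisher offers 0 and keeps 80.
Round 3 (the author proposes): the publisher can get 80 next round, worth 0.4 × 80 = 32 now; the author offers that and keeps 48.
Round 2 (the publisher proposes): the author can get 48 next round, worth 0.4 × 48 = 19.2 now, so the publisher offers 19.2, keeping 60.8.
Round 1 (the author proposes): the publisher can get 60.8 next round, worth 0.4 × 60.8 = 24.32 now, so the author offers 24.32, keeping 55.68.

55.68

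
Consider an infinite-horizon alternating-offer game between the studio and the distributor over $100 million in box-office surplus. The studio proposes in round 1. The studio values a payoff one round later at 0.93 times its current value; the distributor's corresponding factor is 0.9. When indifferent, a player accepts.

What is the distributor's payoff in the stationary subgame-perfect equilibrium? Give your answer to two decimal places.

Let x be the studio's share when the studio proposes and y be the distributor's share when the distributor proposes.
The distributor accepts iff offered ≥ 0.9·y, so x = 100 − 0.9y. Symmetrically y = 100 − 0.93x.
Substituting: x = 100 − 0.9(100 − 0.93x), giving x(1 − 0.93·0.9) = 100(1 − 0.9).
So x = 100 × 0.1 / 0.163 ≈ 61.3497, and the distributor receives 100 − x ≈ 38.6503.

38.65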